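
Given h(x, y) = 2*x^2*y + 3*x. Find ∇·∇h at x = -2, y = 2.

∂²h/∂x² = 4*y
∂²h/∂y² = 0
∇²h = 4*y
At (-2, 2): 8.

8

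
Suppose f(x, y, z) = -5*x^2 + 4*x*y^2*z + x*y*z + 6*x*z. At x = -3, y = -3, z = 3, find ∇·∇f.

∂²f/∂x² = -10
∂²f/∂y² = 8*x*z
∂²f/∂z² = 0
∇²f = 8*x*z - 10
At (-3, -3, 3): -82.

-82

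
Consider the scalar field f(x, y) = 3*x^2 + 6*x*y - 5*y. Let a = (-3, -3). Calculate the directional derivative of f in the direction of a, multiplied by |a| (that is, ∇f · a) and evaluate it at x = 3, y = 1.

-111

∂f/∂x = 6*x + 6*y
∂f/∂y = 6*x - 5
∇f at (3, 1) = (24, 13)
∇f · a = (24)(-3) + (13)(-3) = -111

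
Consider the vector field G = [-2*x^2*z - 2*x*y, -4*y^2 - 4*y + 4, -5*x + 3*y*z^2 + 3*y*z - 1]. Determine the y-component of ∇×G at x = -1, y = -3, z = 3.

(∇×G)_2 = ∂G₁/∂z − ∂G₃/∂x
= -2*x^2 − (-5)
= -2*x^2 + 5
At (-1, -3, 3): 3.

3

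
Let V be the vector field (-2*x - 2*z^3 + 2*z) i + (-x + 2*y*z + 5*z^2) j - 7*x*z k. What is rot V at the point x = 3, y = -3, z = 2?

(∇×V)₁ = ∂V₃/∂y − ∂V₂/∂z = -2*y - 10*z
(∇×V)₂ = ∂V₁/∂z − ∂V₃/∂x = -6*z^2 + 7*z + 2
(∇×V)₃ = ∂V₂/∂x − ∂V₁/∂y = -1
∇×V = (-2*y - 10*z, -6*z^2 + 7*z + 2, -1)
At (3, -3, 2): (-14, -8, -1).

(-14, -8, -1)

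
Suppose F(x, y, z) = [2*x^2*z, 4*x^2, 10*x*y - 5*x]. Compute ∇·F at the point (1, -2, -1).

∂F₁/∂x = 4*x*z
∂F₂/∂y = 0
∂F₃/∂z = 0
∇·F = 4*x*z
At (1, -2, -1): -4.

-4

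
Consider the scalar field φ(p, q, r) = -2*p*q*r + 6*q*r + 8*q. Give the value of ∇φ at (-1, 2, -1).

(4, 0, 16)

∂φ/∂p = -2*q*r
∂φ/∂q = -2*p*r + 6*r + 8
∂φ/∂r = -2*p*q + 6*q
∇φ = (-2*q*r, -2*p*r + 6*r + 8, -2*p*q + 6*q)
At (-1, 2, -1): (4, 0, 16).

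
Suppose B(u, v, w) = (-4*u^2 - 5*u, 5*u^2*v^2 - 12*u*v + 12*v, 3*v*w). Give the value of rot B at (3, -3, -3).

(-9, 0, 306)

(∇×B)₁ = ∂B₃/∂v − ∂B₂/∂w = 3*w
(∇×B)₂ = ∂B₁/∂w − ∂B₃/∂u = 0
(∇×B)₃ = ∂B₂/∂u − ∂B₁/∂v = 10*u*v^2 - 12*v
∇×B = (3*w, 0, 10*u*v^2 - 12*v)
At (3, -3, -3): (-9, 0, 306).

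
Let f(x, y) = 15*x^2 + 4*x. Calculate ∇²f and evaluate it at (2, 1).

∂²f/∂x² = 30
∂²f/∂y² = 0
∇²f = 30
At (2, 1): 30.

30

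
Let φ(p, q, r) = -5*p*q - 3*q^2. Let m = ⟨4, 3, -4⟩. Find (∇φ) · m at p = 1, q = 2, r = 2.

-91

∂φ/∂p = -5*q
∂φ/∂q = -5*p - 6*q
∂φ/∂r = 0
∇φ at (1, 2, 2) = (-10, -17, 0)
∇φ · m = (-10)(4) + (-17)(3) + (0)(-4) = -91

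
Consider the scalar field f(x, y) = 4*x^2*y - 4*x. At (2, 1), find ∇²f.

8

∂²f/∂x² = 8*y
∂²f/∂y² = 0
∇²f = 8*y
At (2, 1): 8.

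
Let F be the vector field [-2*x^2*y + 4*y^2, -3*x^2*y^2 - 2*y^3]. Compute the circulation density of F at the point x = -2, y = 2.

∂F₂/∂x = -6*x*y^2
∂F₁/∂y = -2*x^2 + 8*y
Scalar curl = 2*x^2 - 6*x*y^2 - 8*y
At (-2, 2): 40.

40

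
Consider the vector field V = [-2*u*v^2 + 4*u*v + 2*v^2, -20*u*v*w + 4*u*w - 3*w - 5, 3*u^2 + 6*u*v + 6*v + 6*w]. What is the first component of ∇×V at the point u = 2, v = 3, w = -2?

(∇×V)_1 = ∂V₃/∂v − ∂V₂/∂w
= 6*u + 6 − (-20*u*v + 4*u - 3)
= 20*u*v + 2*u + 9
At (2, 3, -2): 133.

133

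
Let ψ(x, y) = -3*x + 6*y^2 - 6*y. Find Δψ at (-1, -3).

∂²ψ/∂x² = 0
∂²ψ/∂y² = 12
∇²ψ = 12
At (-1, -3): 12.

12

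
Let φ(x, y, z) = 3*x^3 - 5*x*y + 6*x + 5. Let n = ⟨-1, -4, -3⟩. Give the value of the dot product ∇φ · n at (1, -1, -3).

∂φ/∂x = 9*x^2 - 5*y + 6
∂φ/∂y = -5*x
∂φ/∂z = 0
∇φ at (1, -1, -3) = (20, -5, 0)
∇φ · n = (20)(-1) + (-5)(-4) + (0)(-3) = 0

0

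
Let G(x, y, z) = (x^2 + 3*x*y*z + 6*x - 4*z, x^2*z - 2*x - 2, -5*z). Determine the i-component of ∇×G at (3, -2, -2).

(∇×G)_1 = ∂G₃/∂y − ∂G₂/∂z
= 0 − (x^2)
= -x^2
At (3, -2, -2): -9.

-9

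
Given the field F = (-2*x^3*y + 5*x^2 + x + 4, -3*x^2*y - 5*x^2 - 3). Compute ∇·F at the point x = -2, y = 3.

∂F₁/∂x = -6*x^2*y + 10*x + 1
∂F₂/∂y = -3*x^2
∇·F = -6*x^2*y - 3*x^2 + 10*x + 1
At (-2, 3): -103.

-103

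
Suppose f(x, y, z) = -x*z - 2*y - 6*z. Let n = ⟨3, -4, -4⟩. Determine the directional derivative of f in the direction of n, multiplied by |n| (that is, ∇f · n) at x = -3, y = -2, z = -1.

23

∂f/∂x = -z
∂f/∂y = -2
∂f/∂z = -x - 6
∇f at (-3, -2, -1) = (1, -2, -3)
∇f · n = (1)(3) + (-2)(-4) + (-3)(-4) = 23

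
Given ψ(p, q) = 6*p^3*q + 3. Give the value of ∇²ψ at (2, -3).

-216

∂²ψ/∂p² = 36*p*q
∂²ψ/∂q² = 0
∇²ψ = 36*p*q
At (2, -3): -216.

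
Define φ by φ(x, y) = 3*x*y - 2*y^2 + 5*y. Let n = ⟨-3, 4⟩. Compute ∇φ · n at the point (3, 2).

6

∂φ/∂x = 3*y
∂φ/∂y = 3*x - 4*y + 5
∇φ at (3, 2) = (6, 6)
∇φ · n = (6)(-3) + (6)(4) = 6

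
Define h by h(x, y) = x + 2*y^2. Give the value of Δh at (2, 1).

4

∂²h/∂x² = 0
∂²h/∂y² = 4
∇²h = 4
At (2, 1): 4.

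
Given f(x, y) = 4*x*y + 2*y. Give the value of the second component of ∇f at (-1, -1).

(∇f)_2 = ∂f/∂y = 4*x + 2
At (-1, -1): -2.

-2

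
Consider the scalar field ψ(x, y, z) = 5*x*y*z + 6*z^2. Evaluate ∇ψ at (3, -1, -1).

(5, -15, -27)

∂ψ/∂x = 5*y*z
∂ψ/∂y = 5*x*z
∂ψ/∂z = 5*x*y + 12*z
∇ψ = (5*y*z, 5*x*z, 5*x*y + 12*z)
At (3, -1, -1): (5, -15, -27).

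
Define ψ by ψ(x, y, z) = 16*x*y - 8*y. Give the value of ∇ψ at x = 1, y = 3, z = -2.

(48, 8, 0)

∂ψ/∂x = 16*y
∂ψ/∂y = 16*x - 8
∂ψ/∂z = 0
∇ψ = (16*y, 16*x - 8, 0)
At (1, 3, -2): (48, 8, 0).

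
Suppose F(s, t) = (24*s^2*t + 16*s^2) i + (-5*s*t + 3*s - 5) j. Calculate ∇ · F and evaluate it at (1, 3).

171

∂F₁/∂s = 48*s*t + 32*s
∂F₂/∂t = -5*s
∇·F = 48*s*t + 27*s
At (1, 3): 171.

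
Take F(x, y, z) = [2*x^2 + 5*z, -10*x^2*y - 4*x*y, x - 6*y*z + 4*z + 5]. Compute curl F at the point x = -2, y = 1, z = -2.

(∇×F)₁ = ∂F₃/∂y − ∂F₂/∂z = -6*z
(∇×F)₂ = ∂F₁/∂z − ∂F₃/∂x = 4
(∇×F)₃ = ∂F₂/∂x − ∂F₁/∂y = -20*x*y - 4*y
∇×F = (-6*z, 4, -20*x*y - 4*y)
At (-2, 1, -2): (12, 4, 36).

(12, 4, 36)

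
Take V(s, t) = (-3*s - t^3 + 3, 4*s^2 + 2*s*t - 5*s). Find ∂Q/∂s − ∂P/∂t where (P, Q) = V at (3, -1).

∂V₂/∂s = 8*s + 2*t - 5
∂V₁/∂t = -3*t^2
Scalar curl = 8*s + 3*t^2 + 2*t - 5
At (3, -1): 20.

20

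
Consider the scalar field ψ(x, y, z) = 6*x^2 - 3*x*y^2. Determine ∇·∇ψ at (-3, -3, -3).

∂²ψ/∂x² = 12
∂²ψ/∂y² = -6*x
∂²ψ/∂z² = 0
∇²ψ = -6*x + 12
At (-3, -3, -3): 30.

30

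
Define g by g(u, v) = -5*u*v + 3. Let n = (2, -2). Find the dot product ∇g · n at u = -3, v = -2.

-10

∂g/∂u = -5*v
∂g/∂v = -5*u
∇g at (-3, -2) = (10, 15)
∇g · n = (10)(2) + (15)(-2) = -10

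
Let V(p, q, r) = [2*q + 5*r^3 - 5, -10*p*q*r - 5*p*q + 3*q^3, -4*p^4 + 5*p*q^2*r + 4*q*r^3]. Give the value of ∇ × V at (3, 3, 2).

(∇×V)₁ = ∂V₃/∂q − ∂V₂/∂r = 10*p*q*r + 10*p*q + 4*r^3
(∇×V)₂ = ∂V₁/∂r − ∂V₃/∂p = 16*p^3 - 5*q^2*r + 15*r^2
(∇×V)₃ = ∂V₂/∂p − ∂V₁/∂q = -10*q*r - 5*q - 2
∇×V = (10*p*q*r + 10*p*q + 4*r^3, 16*p^3 - 5*q^2*r + 15*r^2, -10*q*r - 5*q - 2)
At (3, 3, 2): (302, 402, -77).

(302, 402, -77)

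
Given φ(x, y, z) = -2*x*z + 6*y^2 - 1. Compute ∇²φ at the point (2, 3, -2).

12

∂²φ/∂x² = 0
∂²φ/∂y² = 12
∂²φ/∂z² = 0
∇²φ = 12
At (2, 3, -2): 12.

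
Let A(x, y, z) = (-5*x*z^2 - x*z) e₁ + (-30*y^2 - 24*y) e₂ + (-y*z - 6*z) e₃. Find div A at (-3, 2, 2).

-174

∂A₁/∂x = -5*z^2 - z
∂A₂/∂y = -60*y - 24
∂A₃/∂z = -y - 6
∇·A = -61*y - 5*z^2 - z - 30
At (-3, 2, 2): -174.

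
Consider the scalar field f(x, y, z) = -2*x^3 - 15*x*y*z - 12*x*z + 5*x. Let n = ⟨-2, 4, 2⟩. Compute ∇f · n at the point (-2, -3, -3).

∂f/∂x = -6*x^2 - 15*y*z - 12*z + 5
∂f/∂y = -15*x*z
∂f/∂z = -15*x*y - 12*x
∇f at (-2, -3, -3) = (-118, -90, -66)
∇f · n = (-118)(-2) + (-90)(4) + (-66)(2) = -256

-256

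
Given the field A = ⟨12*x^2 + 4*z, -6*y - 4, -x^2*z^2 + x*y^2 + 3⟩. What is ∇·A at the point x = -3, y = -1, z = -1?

∂A₁/∂x = 24*x
∂A₂/∂y = -6
∂A₃/∂z = -2*x^2*z
∇·A = -2*x^2*z + 24*x - 6
At (-3, -1, -1): -60.

-60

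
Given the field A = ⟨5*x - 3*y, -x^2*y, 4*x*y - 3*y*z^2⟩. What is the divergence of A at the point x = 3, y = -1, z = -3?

∂A₁/∂x = 5
∂A₂/∂y = -x^2
∂A₃/∂z = -6*y*z
∇·A = -x^2 - 6*y*z + 5
At (3, -1, -3): -22.

-22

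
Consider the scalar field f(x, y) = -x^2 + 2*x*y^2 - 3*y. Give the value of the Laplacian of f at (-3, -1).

∂²f/∂x² = -2
∂²f/∂y² = 4*x
∇²f = 4*x - 2
At (-3, -1): -14.

-14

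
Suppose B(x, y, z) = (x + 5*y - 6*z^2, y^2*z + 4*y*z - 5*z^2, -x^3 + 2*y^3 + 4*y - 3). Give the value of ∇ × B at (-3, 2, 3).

(46, -9, -5)

(∇×B)₁ = ∂B₃/∂y − ∂B₂/∂z = 5*y^2 - 4*y + 10*z + 4
(∇×B)₂ = ∂B₁/∂z − ∂B₃/∂x = 3*x^2 - 12*z
(∇×B)₃ = ∂B₂/∂x − ∂B₁/∂y = -5
∇×B = (5*y^2 - 4*y + 10*z + 4, 3*x^2 - 12*z, -5)
At (-3, 2, 3): (46, -9, -5).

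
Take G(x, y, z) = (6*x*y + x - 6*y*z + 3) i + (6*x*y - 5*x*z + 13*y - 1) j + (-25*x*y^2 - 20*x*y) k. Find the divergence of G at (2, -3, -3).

8

∂G₁/∂x = 6*y + 1
∂G₂/∂y = 6*x + 13
∂G₃/∂z = 0
∇·G = 6*x + 6*y + 14
At (2, -3, -3): 8.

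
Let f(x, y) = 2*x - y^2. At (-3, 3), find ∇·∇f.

∂²f/∂x² = 0
∂²f/∂y² = -2
∇²f = -2
At (-3, 3): -2.

-2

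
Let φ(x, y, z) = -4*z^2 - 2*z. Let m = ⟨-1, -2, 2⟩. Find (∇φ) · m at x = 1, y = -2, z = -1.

∂φ/∂x = 0
∂φ/∂y = 0
∂φ/∂z = -8*z - 2
∇φ at (1, -2, -1) = (0, 0, 6)
∇φ · m = (0)(-1) + (0)(-2) + (6)(2) = 12

12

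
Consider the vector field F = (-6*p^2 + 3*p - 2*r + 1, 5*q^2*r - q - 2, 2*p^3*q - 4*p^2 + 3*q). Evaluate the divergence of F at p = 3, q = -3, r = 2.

-94

∂F₁/∂p = -12*p + 3
∂F₂/∂q = 10*q*r - 1
∂F₃/∂r = 0
∇·F = -12*p + 10*q*r + 2
At (3, -3, 2): -94.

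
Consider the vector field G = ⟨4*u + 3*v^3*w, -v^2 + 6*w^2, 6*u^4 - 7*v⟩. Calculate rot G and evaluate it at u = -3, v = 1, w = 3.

(-43, 651, -27)

(∇×G)₁ = ∂G₃/∂v − ∂G₂/∂w = -12*w - 7
(∇×G)₂ = ∂G₁/∂w − ∂G₃/∂u = -24*u^3 + 3*v^3
(∇×G)₃ = ∂G₂/∂u − ∂G₁/∂v = -9*v^2*w
∇×G = (-12*w - 7, -24*u^3 + 3*v^3, -9*v^2*w)
At (-3, 1, 3): (-43, 651, -27).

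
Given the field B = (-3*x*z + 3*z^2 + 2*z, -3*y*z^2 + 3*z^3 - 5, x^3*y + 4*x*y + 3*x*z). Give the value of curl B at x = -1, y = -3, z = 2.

(-77, 32, 0)

(∇×B)₁ = ∂B₃/∂y − ∂B₂/∂z = x^3 + 4*x + 6*y*z - 9*z^2
(∇×B)₂ = ∂B₁/∂z − ∂B₃/∂x = -3*x^2*y - 3*x - 4*y + 3*z + 2
(∇×B)₃ = ∂B₂/∂x − ∂B₁/∂y = 0
∇×B = (x^3 + 4*x + 6*y*z - 9*z^2, -3*x^2*y - 3*x - 4*y + 3*z + 2, 0)
At (-1, -3, 2): (-77, 32, 0).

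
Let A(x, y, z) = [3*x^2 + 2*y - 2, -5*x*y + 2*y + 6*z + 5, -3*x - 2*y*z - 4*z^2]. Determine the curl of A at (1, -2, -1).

(-4, 3, 8)

(∇×A)₁ = ∂A₃/∂y − ∂A₂/∂z = -2*z - 6
(∇×A)₂ = ∂A₁/∂z − ∂A₃/∂x = 3
(∇×A)₃ = ∂A₂/∂x − ∂A₁/∂y = -5*y - 2
∇×A = (-2*z - 6, 3, -5*y - 2)
At (1, -2, -1): (-4, 3, 8).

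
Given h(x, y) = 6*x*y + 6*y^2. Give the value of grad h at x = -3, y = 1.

(6, -6)

∂h/∂x = 6*y
∂h/∂y = 6*x + 12*y
∇h = (6*y, 6*x + 12*y)
At (-3, 1): (6, -6).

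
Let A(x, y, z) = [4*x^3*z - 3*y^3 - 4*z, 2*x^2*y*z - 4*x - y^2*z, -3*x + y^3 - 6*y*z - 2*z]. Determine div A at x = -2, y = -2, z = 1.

70

∂A₁/∂x = 12*x^2*z
∂A₂/∂y = 2*x^2*z - 2*y*z
∂A₃/∂z = -6*y - 2
∇·A = 14*x^2*z - 2*y*z - 6*y - 2
At (-2, -2, 1): 70.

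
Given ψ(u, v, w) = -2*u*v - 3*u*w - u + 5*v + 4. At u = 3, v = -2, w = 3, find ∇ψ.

(-6, -1, -9)

∂ψ/∂u = -2*v - 3*w - 1
∂ψ/∂v = -2*u + 5
∂ψ/∂w = -3*u
∇ψ = (-2*v - 3*w - 1, -2*u + 5, -3*u)
At (3, -2, 3): (-6, -1, -9).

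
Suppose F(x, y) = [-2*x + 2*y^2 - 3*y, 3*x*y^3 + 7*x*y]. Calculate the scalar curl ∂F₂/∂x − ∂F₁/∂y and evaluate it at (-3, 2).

∂F₂/∂x = 3*y^3 + 7*y
∂F₁/∂y = 4*y - 3
Scalar curl = 3*y^3 + 3*y + 3
At (-3, 2): 33.

33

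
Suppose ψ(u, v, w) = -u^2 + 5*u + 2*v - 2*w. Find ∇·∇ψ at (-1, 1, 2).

-2

∂²ψ/∂u² = -2
∂²ψ/∂v² = 0
∂²ψ/∂w² = 0
∇²ψ = -2
At (-1, 1, 2): -2.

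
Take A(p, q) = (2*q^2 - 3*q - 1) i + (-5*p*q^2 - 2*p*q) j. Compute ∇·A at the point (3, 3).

-96

∂A₁/∂p = 0
∂A₂/∂q = -10*p*q - 2*p
∇·A = -10*p*q - 2*p
At (3, 3): -96.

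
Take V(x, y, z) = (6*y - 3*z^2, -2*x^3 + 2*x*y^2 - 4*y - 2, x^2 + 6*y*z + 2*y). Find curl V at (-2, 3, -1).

(-4, 10, -12)

(∇×V)₁ = ∂V₃/∂y − ∂V₂/∂z = 6*z + 2
(∇×V)₂ = ∂V₁/∂z − ∂V₃/∂x = -2*x - 6*z
(∇×V)₃ = ∂V₂/∂x − ∂V₁/∂y = -6*x^2 + 2*y^2 - 6
∇×V = (6*z + 2, -2*x - 6*z, -6*x^2 + 2*y^2 - 6)
At (-2, 3, -1): (-4, 10, -12).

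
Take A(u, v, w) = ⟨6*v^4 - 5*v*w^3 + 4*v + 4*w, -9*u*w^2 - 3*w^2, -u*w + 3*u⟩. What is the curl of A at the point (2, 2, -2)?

(-84, -121, -272)

(∇×A)₁ = ∂A₃/∂v − ∂A₂/∂w = 18*u*w + 6*w
(∇×A)₂ = ∂A₁/∂w − ∂A₃/∂u = -15*v*w^2 + w + 1
(∇×A)₃ = ∂A₂/∂u − ∂A₁/∂v = -24*v^3 + 5*w^3 - 9*w^2 - 4
∇×A = (18*u*w + 6*w, -15*v*w^2 + w + 1, -24*v^3 + 5*w^3 - 9*w^2 - 4)
At (2, 2, -2): (-84, -121, -272).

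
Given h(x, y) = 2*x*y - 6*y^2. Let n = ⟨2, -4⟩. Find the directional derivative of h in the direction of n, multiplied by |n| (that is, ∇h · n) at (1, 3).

∂h/∂x = 2*y
∂h/∂y = 2*x - 12*y
∇h at (1, 3) = (6, -34)
∇h · n = (6)(2) + (-34)(-4) = 148

148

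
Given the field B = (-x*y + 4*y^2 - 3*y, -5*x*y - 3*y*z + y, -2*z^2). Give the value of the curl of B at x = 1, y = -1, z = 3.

(-3, 0, 17)

(∇×B)₁ = ∂B₃/∂y − ∂B₂/∂z = 3*y
(∇×B)₂ = ∂B₁/∂z − ∂B₃/∂x = 0
(∇×B)₃ = ∂B₂/∂x − ∂B₁/∂y = x - 13*y + 3
∇×B = (3*y, 0, x - 13*y + 3)
At (1, -1, 3): (-3, 0, 17).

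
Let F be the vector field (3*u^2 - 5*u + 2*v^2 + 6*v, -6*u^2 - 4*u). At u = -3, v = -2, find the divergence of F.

-23

∂F₁/∂u = 6*u - 5
∂F₂/∂v = 0
∇·F = 6*u - 5
At (-3, -2): -23.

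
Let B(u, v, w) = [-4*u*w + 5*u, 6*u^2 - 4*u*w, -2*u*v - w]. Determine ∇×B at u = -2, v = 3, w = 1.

(∇×B)₁ = ∂B₃/∂v − ∂B₂/∂w = 2*u
(∇×B)₂ = ∂B₁/∂w − ∂B₃/∂u = -4*u + 2*v
(∇×B)₃ = ∂B₂/∂u − ∂B₁/∂v = 12*u - 4*w
∇×B = (2*u, -4*u + 2*v, 12*u - 4*w)
At (-2, 3, 1): (-4, 14, -28).

(-4, 14, -28)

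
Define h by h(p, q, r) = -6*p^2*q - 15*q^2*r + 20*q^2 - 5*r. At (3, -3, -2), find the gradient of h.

(108, -354, -140)

∂h/∂p = -12*p*q
∂h/∂q = -6*p^2 - 30*q*r + 40*q
∂h/∂r = -15*q^2 - 5
∇h = (-12*p*q, -6*p^2 - 30*q*r + 40*q, -15*q^2 - 5)
At (3, -3, -2): (108, -354, -140).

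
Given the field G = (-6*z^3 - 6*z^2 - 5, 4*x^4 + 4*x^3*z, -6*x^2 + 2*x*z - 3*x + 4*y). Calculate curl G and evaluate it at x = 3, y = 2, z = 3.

(∇×G)₁ = ∂G₃/∂y − ∂G₂/∂z = -4*x^3 + 4
(∇×G)₂ = ∂G₁/∂z − ∂G₃/∂x = 12*x - 18*z^2 - 14*z + 3
(∇×G)₃ = ∂G₂/∂x − ∂G₁/∂y = 16*x^3 + 12*x^2*z
∇×G = (-4*x^3 + 4, 12*x - 18*z^2 - 14*z + 3, 16*x^3 + 12*x^2*z)
At (3, 2, 3): (-104, -165, 756).

(-104, -165, 756)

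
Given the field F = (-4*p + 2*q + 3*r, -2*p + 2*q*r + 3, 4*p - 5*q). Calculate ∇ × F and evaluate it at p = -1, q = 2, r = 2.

(∇×F)₁ = ∂F₃/∂q − ∂F₂/∂r = -2*q - 5
(∇×F)₂ = ∂F₁/∂r − ∂F₃/∂p = -1
(∇×F)₃ = ∂F₂/∂p − ∂F₁/∂q = -4
∇×F = (-2*q - 5, -1, -4)
At (-1, 2, 2): (-9, -1, -4).

(-9, -1, -4)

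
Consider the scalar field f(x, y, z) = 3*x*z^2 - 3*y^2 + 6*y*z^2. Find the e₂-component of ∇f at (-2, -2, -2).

(∇f)_2 = ∂f/∂y = -6*y + 6*z^2
At (-2, -2, -2): 36.

36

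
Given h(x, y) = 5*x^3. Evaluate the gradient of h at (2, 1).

(60, 0)

∂h/∂x = 15*x^2
∂h/∂y = 0
∇h = (15*x^2, 0)
At (2, 1): (60, 0).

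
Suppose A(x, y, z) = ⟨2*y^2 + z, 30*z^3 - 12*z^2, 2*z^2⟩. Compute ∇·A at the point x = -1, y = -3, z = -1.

∂A₁/∂x = 0
∂A₂/∂y = 0
∂A₃/∂z = 4*z
∇·A = 4*z
At (-1, -3, -1): -4.

-4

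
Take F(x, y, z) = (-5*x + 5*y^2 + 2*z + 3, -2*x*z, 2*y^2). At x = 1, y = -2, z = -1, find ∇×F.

(∇×F)₁ = ∂F₃/∂y − ∂F₂/∂z = 2*x + 4*y
(∇×F)₂ = ∂F₁/∂z − ∂F₃/∂x = 2
(∇×F)₃ = ∂F₂/∂x − ∂F₁/∂y = -10*y - 2*z
∇×F = (2*x + 4*y, 2, -10*y - 2*z)
At (1, -2, -1): (-6, 2, 22).

(-6, 2, 22)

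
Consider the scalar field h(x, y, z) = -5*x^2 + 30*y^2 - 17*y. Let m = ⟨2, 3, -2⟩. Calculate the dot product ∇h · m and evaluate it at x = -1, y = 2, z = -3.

329

∂h/∂x = -10*x
∂h/∂y = 60*y - 17
∂h/∂z = 0
∇h at (-1, 2, -3) = (10, 103, 0)
∇h · m = (10)(2) + (103)(3) + (0)(-2) = 329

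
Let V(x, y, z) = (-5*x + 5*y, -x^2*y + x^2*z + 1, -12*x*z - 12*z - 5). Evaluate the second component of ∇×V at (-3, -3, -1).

-12

(∇×V)_2 = ∂V₁/∂z − ∂V₃/∂x
= 0 − (-12*z)
= 12*z
At (-3, -3, -1): -12.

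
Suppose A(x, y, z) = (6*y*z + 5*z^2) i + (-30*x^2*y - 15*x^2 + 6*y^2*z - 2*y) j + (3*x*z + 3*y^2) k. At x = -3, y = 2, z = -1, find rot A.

(∇×A)₁ = ∂A₃/∂y − ∂A₂/∂z = -6*y^2 + 6*y
(∇×A)₂ = ∂A₁/∂z − ∂A₃/∂x = 6*y + 7*z
(∇×A)₃ = ∂A₂/∂x − ∂A₁/∂y = -60*x*y - 30*x - 6*z
∇×A = (-6*y^2 + 6*y, 6*y + 7*z, -60*x*y - 30*x - 6*z)
At (-3, 2, -1): (-12, 5, 456).

(-12, 5, 456)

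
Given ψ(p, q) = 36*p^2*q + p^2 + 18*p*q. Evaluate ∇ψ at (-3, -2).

(390, 270)

∂ψ/∂p = 72*p*q + 2*p + 18*q
∂ψ/∂q = 36*p^2 + 18*p
∇ψ = (72*p*q + 2*p + 18*q, 36*p^2 + 18*p)
At (-3, -2): (390, 270).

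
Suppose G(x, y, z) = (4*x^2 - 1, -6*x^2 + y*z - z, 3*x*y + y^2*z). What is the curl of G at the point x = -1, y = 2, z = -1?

(∇×G)₁ = ∂G₃/∂y − ∂G₂/∂z = 3*x + 2*y*z - y + 1
(∇×G)₂ = ∂G₁/∂z − ∂G₃/∂x = -3*y
(∇×G)₃ = ∂G₂/∂x − ∂G₁/∂y = -12*x
∇×G = (3*x + 2*y*z - y + 1, -3*y, -12*x)
At (-1, 2, -1): (-8, -6, 12).

(-8, -6, 12)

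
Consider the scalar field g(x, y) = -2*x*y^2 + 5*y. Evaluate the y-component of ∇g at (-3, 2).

29

(∇g)_2 = ∂g/∂y = -4*x*y + 5
At (-3, 2): 29.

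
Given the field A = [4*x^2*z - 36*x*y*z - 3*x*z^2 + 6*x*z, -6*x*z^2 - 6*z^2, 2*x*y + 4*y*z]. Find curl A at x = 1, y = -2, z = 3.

(∇×A)₁ = ∂A₃/∂y − ∂A₂/∂z = 12*x*z + 2*x + 16*z
(∇×A)₂ = ∂A₁/∂z − ∂A₃/∂x = 4*x^2 - 36*x*y - 6*x*z + 6*x - 2*y
(∇×A)₃ = ∂A₂/∂x − ∂A₁/∂y = 36*x*z - 6*z^2
∇×A = (12*x*z + 2*x + 16*z, 4*x^2 - 36*x*y - 6*x*z + 6*x - 2*y, 36*x*z - 6*z^2)
At (1, -2, 3): (86, 68, 54).

(86, 68, 54)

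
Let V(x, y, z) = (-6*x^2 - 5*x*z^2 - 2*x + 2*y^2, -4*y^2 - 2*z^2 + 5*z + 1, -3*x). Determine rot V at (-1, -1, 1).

(-1, 13, 4)

(∇×V)₁ = ∂V₃/∂y − ∂V₂/∂z = 4*z - 5
(∇×V)₂ = ∂V₁/∂z − ∂V₃/∂x = -10*x*z + 3
(∇×V)₃ = ∂V₂/∂x − ∂V₁/∂y = -4*y
∇×V = (4*z - 5, -10*x*z + 3, -4*y)
At (-1, -1, 1): (-1, 13, 4).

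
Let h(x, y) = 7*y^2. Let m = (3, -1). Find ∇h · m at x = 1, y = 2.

∂h/∂x = 0
∂h/∂y = 14*y
∇h at (1, 2) = (0, 28)
∇h · m = (0)(3) + (28)(-1) = -28

-28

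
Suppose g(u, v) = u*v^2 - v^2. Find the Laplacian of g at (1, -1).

∂²g/∂u² = 0
∂²g/∂v² = 2*(u - 1)
∇²g = 2*u - 2
At (1, -1): 0.

0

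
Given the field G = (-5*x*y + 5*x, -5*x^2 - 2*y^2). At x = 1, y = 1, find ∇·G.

∂G₁/∂x = -5*y + 5
∂G₂/∂y = -4*y
∇·G = -9*y + 5
At (1, 1): -4.

-4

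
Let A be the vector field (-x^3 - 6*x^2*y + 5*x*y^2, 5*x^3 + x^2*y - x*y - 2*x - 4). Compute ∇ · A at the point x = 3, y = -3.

∂A₁/∂x = -3*x^2 - 12*x*y + 5*y^2
∂A₂/∂y = x^2 - x
∇·A = -2*x^2 - 12*x*y - x + 5*y^2
At (3, -3): 132.

132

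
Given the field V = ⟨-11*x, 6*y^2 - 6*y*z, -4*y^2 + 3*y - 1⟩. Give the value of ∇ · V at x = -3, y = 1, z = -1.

∂V₁/∂x = -11
∂V₂/∂y = 12*y - 6*z
∂V₃/∂z = 0
∇·V = 12*y - 6*z - 11
At (-3, 1, -1): 7.

7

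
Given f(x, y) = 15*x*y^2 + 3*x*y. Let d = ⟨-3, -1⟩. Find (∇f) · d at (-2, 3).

∂f/∂x = 15*y^2 + 3*y
∂f/∂y = 30*x*y + 3*x
∇f at (-2, 3) = (144, -186)
∇f · d = (144)(-3) + (-186)(-1) = -246

-246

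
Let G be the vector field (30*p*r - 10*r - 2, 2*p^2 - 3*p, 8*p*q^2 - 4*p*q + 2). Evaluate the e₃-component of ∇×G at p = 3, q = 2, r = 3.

(∇×G)_3 = ∂G₂/∂p − ∂G₁/∂q
= 4*p - 3 − (0)
= 4*p - 3
At (3, 2, 3): 9.

9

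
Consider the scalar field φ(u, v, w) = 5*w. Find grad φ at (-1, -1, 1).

(0, 0, 5)

∂φ/∂u = 0
∂φ/∂v = 0
∂φ/∂w = 5
∇φ = (0, 0, 5)
At (-1, -1, 1): (0, 0, 5).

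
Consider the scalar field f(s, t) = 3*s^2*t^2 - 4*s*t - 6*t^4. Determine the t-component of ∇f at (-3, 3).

-474

(∇f)_2 = ∂f/∂t = 6*s^2*t - 4*s - 24*t^3
At (-3, 3): -474.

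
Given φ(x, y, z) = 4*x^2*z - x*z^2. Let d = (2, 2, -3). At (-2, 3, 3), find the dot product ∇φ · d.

∂φ/∂x = 8*x*z - z^2
∂φ/∂y = 0
∂φ/∂z = 4*x^2 - 2*x*z
∇φ at (-2, 3, 3) = (-57, 0, 28)
∇φ · d = (-57)(2) + (0)(2) + (28)(-3) = -198

-198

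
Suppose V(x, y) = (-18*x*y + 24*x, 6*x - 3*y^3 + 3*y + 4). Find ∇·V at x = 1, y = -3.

0

∂V₁/∂x = -18*y + 24
∂V₂/∂y = -9*y^2 + 3
∇·V = -9*y^2 - 18*y + 27
At (1, -3): 0.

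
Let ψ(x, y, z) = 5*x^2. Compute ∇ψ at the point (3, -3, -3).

∂ψ/∂x = 10*x
∂ψ/∂y = 0
∂ψ/∂z = 0
∇ψ = (10*x, 0, 0)
At (3, -3, -3): (30, 0, 0).

(30, 0, 0)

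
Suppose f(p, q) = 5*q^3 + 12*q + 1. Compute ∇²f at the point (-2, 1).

30

∂²f/∂p² = 0
∂²f/∂q² = 30*q
∇²f = 30*q
At (-2, 1): 30.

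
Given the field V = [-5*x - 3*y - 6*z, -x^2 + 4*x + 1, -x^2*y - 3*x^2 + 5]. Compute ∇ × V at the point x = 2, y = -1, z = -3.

(-4, 2, 3)

(∇×V)₁ = ∂V₃/∂y − ∂V₂/∂z = -x^2
(∇×V)₂ = ∂V₁/∂z − ∂V₃/∂x = 2*x*y + 6*x - 6
(∇×V)₃ = ∂V₂/∂x − ∂V₁/∂y = -2*x + 7
∇×V = (-x^2, 2*x*y + 6*x - 6, -2*x + 7)
At (2, -1, -3): (-4, 2, 3).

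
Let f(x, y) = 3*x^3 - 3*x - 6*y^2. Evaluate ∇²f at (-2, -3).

-48

∂²f/∂x² = 18*x
∂²f/∂y² = -12
∇²f = 18*x - 12
At (-2, -3): -48.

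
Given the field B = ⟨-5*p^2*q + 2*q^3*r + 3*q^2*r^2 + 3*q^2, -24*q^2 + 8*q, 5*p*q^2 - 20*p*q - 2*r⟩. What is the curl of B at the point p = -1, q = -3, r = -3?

(∇×B)₁ = ∂B₃/∂q − ∂B₂/∂r = 10*p*q - 20*p
(∇×B)₂ = ∂B₁/∂r − ∂B₃/∂p = 2*q^3 + 6*q^2*r - 5*q^2 + 20*q
(∇×B)₃ = ∂B₂/∂p − ∂B₁/∂q = 5*p^2 - 6*q^2*r - 6*q*r^2 - 6*q
∇×B = (10*p*q - 20*p, 2*q^3 + 6*q^2*r - 5*q^2 + 20*q, 5*p^2 - 6*q^2*r - 6*q*r^2 - 6*q)
At (-1, -3, -3): (50, -321, 347).

(50, -321, 347)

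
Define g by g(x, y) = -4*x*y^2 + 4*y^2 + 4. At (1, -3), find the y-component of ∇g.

0

(∇g)_2 = ∂g/∂y = -8*x*y + 8*y
At (1, -3): 0.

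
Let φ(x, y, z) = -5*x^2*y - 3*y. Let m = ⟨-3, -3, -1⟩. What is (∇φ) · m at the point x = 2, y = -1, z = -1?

9

∂φ/∂x = -10*x*y
∂φ/∂y = -5*x^2 - 3
∂φ/∂z = 0
∇φ at (2, -1, -1) = (20, -23, 0)
∇φ · m = (20)(-3) + (-23)(-3) + (0)(-1) = 9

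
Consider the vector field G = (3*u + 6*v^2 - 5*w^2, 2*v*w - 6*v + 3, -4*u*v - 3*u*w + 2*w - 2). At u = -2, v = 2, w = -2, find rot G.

(4, 22, -24)

(∇×G)₁ = ∂G₃/∂v − ∂G₂/∂w = -4*u - 2*v
(∇×G)₂ = ∂G₁/∂w − ∂G₃/∂u = 4*v - 7*w
(∇×G)₃ = ∂G₂/∂u − ∂G₁/∂v = -12*v
∇×G = (-4*u - 2*v, 4*v - 7*w, -12*v)
At (-2, 2, -2): (4, 22, -24).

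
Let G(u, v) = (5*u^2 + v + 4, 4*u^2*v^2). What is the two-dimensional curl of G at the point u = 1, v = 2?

∂G₂/∂u = 8*u*v^2
∂G₁/∂v = 1
Scalar curl = 8*u*v^2 - 1
At (1, 2): 31.

31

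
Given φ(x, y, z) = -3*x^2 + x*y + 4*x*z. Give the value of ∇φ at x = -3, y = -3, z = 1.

(19, -3, -12)

∂φ/∂x = -6*x + y + 4*z
∂φ/∂y = x
∂φ/∂z = 4*x
∇φ = (-6*x + y + 4*z, x, 4*x)
At (-3, -3, 1): (19, -3, -12).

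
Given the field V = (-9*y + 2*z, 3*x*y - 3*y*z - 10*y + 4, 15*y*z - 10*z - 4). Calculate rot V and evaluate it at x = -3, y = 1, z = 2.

(33, 2, 12)

(∇×V)₁ = ∂V₃/∂y − ∂V₂/∂z = 3*y + 15*z
(∇×V)₂ = ∂V₁/∂z − ∂V₃/∂x = 2
(∇×V)₃ = ∂V₂/∂x − ∂V₁/∂y = 3*y + 9
∇×V = (3*y + 15*z, 2, 3*y + 9)
At (-3, 1, 2): (33, 2, 12).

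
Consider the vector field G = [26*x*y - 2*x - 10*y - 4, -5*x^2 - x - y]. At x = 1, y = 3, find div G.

∂G₁/∂x = 26*y - 2
∂G₂/∂y = -1
∇·G = 26*y - 3
At (1, 3): 75.

75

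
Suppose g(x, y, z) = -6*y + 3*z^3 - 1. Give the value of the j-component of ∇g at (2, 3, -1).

-6

(∇g)_2 = ∂g/∂y = -6
At (2, 3, -1): -6.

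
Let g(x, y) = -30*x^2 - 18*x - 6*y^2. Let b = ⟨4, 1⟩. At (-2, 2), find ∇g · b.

∂g/∂x = -60*x - 18
∂g/∂y = -12*y
∇g at (-2, 2) = (102, -24)
∇g · b = (102)(4) + (-24)(1) = 384

384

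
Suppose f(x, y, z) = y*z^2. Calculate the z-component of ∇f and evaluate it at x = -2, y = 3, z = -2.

(∇f)_3 = ∂f/∂z = 2*y*z
At (-2, 3, -2): -12.

-12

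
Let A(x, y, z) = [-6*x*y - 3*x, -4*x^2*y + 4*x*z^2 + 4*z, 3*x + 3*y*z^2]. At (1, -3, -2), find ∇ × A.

(24, -3, 46)

(∇×A)₁ = ∂A₃/∂y − ∂A₂/∂z = -8*x*z + 3*z^2 - 4
(∇×A)₂ = ∂A₁/∂z − ∂A₃/∂x = -3
(∇×A)₃ = ∂A₂/∂x − ∂A₁/∂y = -8*x*y + 6*x + 4*z^2
∇×A = (-8*x*z + 3*z^2 - 4, -3, -8*x*y + 6*x + 4*z^2)
At (1, -3, -2): (24, -3, 46).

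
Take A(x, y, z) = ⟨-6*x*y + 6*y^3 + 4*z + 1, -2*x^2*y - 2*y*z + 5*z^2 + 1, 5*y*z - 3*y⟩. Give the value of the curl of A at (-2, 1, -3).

(∇×A)₁ = ∂A₃/∂y − ∂A₂/∂z = 2*y - 5*z - 3
(∇×A)₂ = ∂A₁/∂z − ∂A₃/∂x = 4
(∇×A)₃ = ∂A₂/∂x − ∂A₁/∂y = -4*x*y + 6*x - 18*y^2
∇×A = (2*y - 5*z - 3, 4, -4*x*y + 6*x - 18*y^2)
At (-2, 1, -3): (14, 4, -22).

(14, 4, -22)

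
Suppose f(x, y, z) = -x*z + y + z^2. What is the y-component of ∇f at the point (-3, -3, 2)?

(∇f)_2 = ∂f/∂y = 1
At (-3, -3, 2): 1.

1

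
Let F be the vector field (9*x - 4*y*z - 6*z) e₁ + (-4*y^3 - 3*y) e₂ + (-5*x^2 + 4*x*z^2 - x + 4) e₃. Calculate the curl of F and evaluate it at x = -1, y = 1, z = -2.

(∇×F)₁ = ∂F₃/∂y − ∂F₂/∂z = 0
(∇×F)₂ = ∂F₁/∂z − ∂F₃/∂x = 10*x - 4*y - 4*z^2 - 5
(∇×F)₃ = ∂F₂/∂x − ∂F₁/∂y = 4*z
∇×F = (0, 10*x - 4*y - 4*z^2 - 5, 4*z)
At (-1, 1, -2): (0, -35, -8).

(0, -35, -8)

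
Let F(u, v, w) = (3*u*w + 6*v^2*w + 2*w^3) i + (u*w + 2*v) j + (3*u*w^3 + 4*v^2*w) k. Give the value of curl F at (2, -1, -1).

(∇×F)₁ = ∂F₃/∂v − ∂F₂/∂w = -u + 8*v*w
(∇×F)₂ = ∂F₁/∂w − ∂F₃/∂u = 3*u + 6*v^2 - 3*w^3 + 6*w^2
(∇×F)₃ = ∂F₂/∂u − ∂F₁/∂v = -12*v*w + w
∇×F = (-u + 8*v*w, 3*u + 6*v^2 - 3*w^3 + 6*w^2, -12*v*w + w)
At (2, -1, -1): (6, 21, -13).

(6, 21, -13)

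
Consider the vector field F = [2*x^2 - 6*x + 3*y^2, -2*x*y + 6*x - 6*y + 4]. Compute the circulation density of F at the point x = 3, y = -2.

∂F₂/∂x = -2*y + 6
∂F₁/∂y = 6*y
Scalar curl = -8*y + 6
At (3, -2): 22.

22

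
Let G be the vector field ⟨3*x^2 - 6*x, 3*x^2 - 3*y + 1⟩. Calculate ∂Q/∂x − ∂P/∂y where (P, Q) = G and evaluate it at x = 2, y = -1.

12

∂G₂/∂x = 6*x
∂G₁/∂y = 0
Scalar curl = 6*x
At (2, -1): 12.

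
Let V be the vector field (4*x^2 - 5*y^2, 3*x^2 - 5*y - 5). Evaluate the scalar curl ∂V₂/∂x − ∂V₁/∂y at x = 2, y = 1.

∂V₂/∂x = 6*x
∂V₁/∂y = -10*y
Scalar curl = 6*x + 10*y
At (2, 1): 22.

22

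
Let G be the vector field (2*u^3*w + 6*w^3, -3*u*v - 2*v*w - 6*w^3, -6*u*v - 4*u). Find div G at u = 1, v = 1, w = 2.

∂G₁/∂u = 6*u^2*w
∂G₂/∂v = -3*u - 2*w
∂G₃/∂w = 0
∇·G = 6*u^2*w - 3*u - 2*w
At (1, 1, 2): 5.

5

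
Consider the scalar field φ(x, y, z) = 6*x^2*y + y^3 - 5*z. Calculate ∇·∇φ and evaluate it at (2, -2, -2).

-36

∂²φ/∂x² = 12*y
∂²φ/∂y² = 6*y
∂²φ/∂z² = 0
∇²φ = 18*y
At (2, -2, -2): -36.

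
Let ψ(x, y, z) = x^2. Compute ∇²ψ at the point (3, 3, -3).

2

∂²ψ/∂x² = 2
∂²ψ/∂y² = 0
∂²ψ/∂z² = 0
∇²ψ = 2
At (3, 3, -3): 2.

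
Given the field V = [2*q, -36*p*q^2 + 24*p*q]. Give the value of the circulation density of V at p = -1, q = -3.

-398

∂V₂/∂p = -36*q^2 + 24*q
∂V₁/∂q = 2
Scalar curl = -36*q^2 + 24*q - 2
At (-1, -3): -398.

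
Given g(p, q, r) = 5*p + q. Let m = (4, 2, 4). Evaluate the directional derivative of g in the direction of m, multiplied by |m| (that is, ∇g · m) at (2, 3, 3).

∂g/∂p = 5
∂g/∂q = 1
∂g/∂r = 0
∇g at (2, 3, 3) = (5, 1, 0)
∇g · m = (5)(4) + (1)(2) + (0)(4) = 22

22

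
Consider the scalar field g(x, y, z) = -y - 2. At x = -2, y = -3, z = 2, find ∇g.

∂g/∂x = 0
∂g/∂y = -1
∂g/∂z = 0
∇g = (0, -1, 0)
At (-2, -3, 2): (0, -1, 0).

(0, -1, 0)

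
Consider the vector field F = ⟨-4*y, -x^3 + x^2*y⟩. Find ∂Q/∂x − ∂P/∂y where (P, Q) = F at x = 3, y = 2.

∂F₂/∂x = -3*x^2 + 2*x*y
∂F₁/∂y = -4
Scalar curl = -3*x^2 + 2*x*y + 4
At (3, 2): -11.

-11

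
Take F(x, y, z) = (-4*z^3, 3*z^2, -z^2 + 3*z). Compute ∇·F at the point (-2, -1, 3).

∂F₁/∂x = 0
∂F₂/∂y = 0
∂F₃/∂z = -2*z + 3
∇·F = -2*z + 3
At (-2, -1, 3): -3.

-3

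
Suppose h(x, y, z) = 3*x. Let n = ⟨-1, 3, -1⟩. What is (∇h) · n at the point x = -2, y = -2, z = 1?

-3

∂h/∂x = 3
∂h/∂y = 0
∂h/∂z = 0
∇h at (-2, -2, 1) = (3, 0, 0)
∇h · n = (3)(-1) + (0)(3) + (0)(-1) = -3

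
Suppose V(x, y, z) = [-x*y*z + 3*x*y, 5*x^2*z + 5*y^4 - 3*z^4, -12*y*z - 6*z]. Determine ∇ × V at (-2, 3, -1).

(-20, 6, 28)

(∇×V)₁ = ∂V₃/∂y − ∂V₂/∂z = -5*x^2 + 12*z^3 - 12*z
(∇×V)₂ = ∂V₁/∂z − ∂V₃/∂x = -x*y
(∇×V)₃ = ∂V₂/∂x − ∂V₁/∂y = 11*x*z - 3*x
∇×V = (-5*x^2 + 12*z^3 - 12*z, -x*y, 11*x*z - 3*x)
At (-2, 3, -1): (-20, 6, 28).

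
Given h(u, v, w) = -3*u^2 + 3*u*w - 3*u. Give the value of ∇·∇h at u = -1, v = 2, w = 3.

∂²h/∂u² = -6
∂²h/∂v² = 0
∂²h/∂w² = 0
∇²h = -6
At (-1, 2, 3): -6.

-6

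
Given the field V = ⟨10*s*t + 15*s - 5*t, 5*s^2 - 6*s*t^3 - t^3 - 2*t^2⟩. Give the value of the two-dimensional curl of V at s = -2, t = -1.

∂V₂/∂s = 10*s - 6*t^3
∂V₁/∂t = 10*s - 5
Scalar curl = -6*t^3 + 5
At (-2, -1): 11.

11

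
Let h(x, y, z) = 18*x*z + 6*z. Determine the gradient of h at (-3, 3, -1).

(-18, 0, -48)

∂h/∂x = 18*z
∂h/∂y = 0
∂h/∂z = 18*x + 6
∇h = (18*z, 0, 18*x + 6)
At (-3, 3, -1): (-18, 0, -48).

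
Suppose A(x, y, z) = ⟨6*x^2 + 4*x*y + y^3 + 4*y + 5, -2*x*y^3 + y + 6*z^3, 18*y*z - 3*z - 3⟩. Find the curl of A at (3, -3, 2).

(∇×A)₁ = ∂A₃/∂y − ∂A₂/∂z = -18*z^2 + 18*z
(∇×A)₂ = ∂A₁/∂z − ∂A₃/∂x = 0
(∇×A)₃ = ∂A₂/∂x − ∂A₁/∂y = -4*x - 2*y^3 - 3*y^2 - 4
∇×A = (-18*z^2 + 18*z, 0, -4*x - 2*y^3 - 3*y^2 - 4)
At (3, -3, 2): (-36, 0, 11).

(-36, 0, 11)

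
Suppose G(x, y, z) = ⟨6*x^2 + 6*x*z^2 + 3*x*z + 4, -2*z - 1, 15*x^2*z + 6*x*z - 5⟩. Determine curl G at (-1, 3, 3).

(∇×G)₁ = ∂G₃/∂y − ∂G₂/∂z = 2
(∇×G)₂ = ∂G₁/∂z − ∂G₃/∂x = -18*x*z + 3*x - 6*z
(∇×G)₃ = ∂G₂/∂x − ∂G₁/∂y = 0
∇×G = (2, -18*x*z + 3*x - 6*z, 0)
At (-1, 3, 3): (2, 33, 0).

(2, 33, 0)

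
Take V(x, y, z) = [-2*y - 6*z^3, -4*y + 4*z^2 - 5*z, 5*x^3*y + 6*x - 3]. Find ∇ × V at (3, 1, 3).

(116, -303, 2)

(∇×V)₁ = ∂V₃/∂y − ∂V₂/∂z = 5*x^3 - 8*z + 5
(∇×V)₂ = ∂V₁/∂z − ∂V₃/∂x = -15*x^2*y - 18*z^2 - 6
(∇×V)₃ = ∂V₂/∂x − ∂V₁/∂y = 2
∇×V = (5*x^3 - 8*z + 5, -15*x^2*y - 18*z^2 - 6, 2)
At (3, 1, 3): (116, -303, 2).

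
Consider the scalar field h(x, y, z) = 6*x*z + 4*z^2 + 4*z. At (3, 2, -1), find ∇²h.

8

∂²h/∂x² = 0
∂²h/∂y² = 0
∂²h/∂z² = 8
∇²h = 8
At (3, 2, -1): 8.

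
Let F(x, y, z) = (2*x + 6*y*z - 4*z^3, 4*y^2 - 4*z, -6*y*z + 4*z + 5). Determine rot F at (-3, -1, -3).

(22, -114, 18)

(∇×F)₁ = ∂F₃/∂y − ∂F₂/∂z = -6*z + 4
(∇×F)₂ = ∂F₁/∂z − ∂F₃/∂x = 6*y - 12*z^2
(∇×F)₃ = ∂F₂/∂x − ∂F₁/∂y = -6*z
∇×F = (-6*z + 4, 6*y - 12*z^2, -6*z)
At (-3, -1, -3): (22, -114, 18).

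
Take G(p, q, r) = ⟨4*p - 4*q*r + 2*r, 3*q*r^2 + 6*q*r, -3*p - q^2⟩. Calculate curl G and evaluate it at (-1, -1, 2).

(20, 9, 8)

(∇×G)₁ = ∂G₃/∂q − ∂G₂/∂r = -6*q*r - 8*q
(∇×G)₂ = ∂G₁/∂r − ∂G₃/∂p = -4*q + 5
(∇×G)₃ = ∂G₂/∂p − ∂G₁/∂q = 4*r
∇×G = (-6*q*r - 8*q, -4*q + 5, 4*r)
At (-1, -1, 2): (20, 9, 8).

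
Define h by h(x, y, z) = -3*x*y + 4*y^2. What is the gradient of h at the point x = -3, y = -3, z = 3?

(9, -15, 0)

∂h/∂x = -3*y
∂h/∂y = -3*x + 8*y
∂h/∂z = 0
∇h = (-3*y, -3*x + 8*y, 0)
At (-3, -3, 3): (9, -15, 0).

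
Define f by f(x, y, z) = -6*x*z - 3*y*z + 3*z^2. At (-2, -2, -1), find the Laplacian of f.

6

∂²f/∂x² = 0
∂²f/∂y² = 0
∂²f/∂z² = 6
∇²f = 6
At (-2, -2, -1): 6.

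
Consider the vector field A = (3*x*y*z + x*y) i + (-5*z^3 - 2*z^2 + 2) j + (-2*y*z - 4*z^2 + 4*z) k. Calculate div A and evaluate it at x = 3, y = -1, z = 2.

∂A₁/∂x = 3*y*z + y
∂A₂/∂y = 0
∂A₃/∂z = -2*y - 8*z + 4
∇·A = 3*y*z - y - 8*z + 4
At (3, -1, 2): -17.

-17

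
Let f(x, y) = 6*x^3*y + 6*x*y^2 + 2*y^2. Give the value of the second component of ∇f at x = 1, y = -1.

(∇f)_2 = ∂f/∂y = 6*x^3 + 12*x*y + 4*y
At (1, -1): -10.

-10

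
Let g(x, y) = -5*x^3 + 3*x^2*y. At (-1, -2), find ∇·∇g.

∂²g/∂x² = 6*(-5*x + y)
∂²g/∂y² = 0
∇²g = -30*x + 6*y
At (-1, -2): 18.

18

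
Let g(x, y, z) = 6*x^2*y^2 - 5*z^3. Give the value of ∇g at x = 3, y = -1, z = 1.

(36, -108, -15)

∂g/∂x = 12*x*y^2
∂g/∂y = 12*x^2*y
∂g/∂z = -15*z^2
∇g = (12*x*y^2, 12*x^2*y, -15*z^2)
At (3, -1, 1): (36, -108, -15).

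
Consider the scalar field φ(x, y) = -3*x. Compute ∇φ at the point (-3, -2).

∂φ/∂x = -3
∂φ/∂y = 0
∇φ = (-3, 0)
At (-3, -2): (-3, 0).

(-3, 0)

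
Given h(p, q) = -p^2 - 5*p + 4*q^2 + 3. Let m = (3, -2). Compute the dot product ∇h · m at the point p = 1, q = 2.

∂h/∂p = -2*p - 5
∂h/∂q = 8*q
∇h at (1, 2) = (-7, 16)
∇h · m = (-7)(3) + (16)(-2) = -53

-53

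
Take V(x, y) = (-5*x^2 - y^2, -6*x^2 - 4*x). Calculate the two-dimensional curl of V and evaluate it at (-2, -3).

14

∂V₂/∂x = -12*x - 4
∂V₁/∂y = -2*y
Scalar curl = -12*x + 2*y - 4
At (-2, -3): 14.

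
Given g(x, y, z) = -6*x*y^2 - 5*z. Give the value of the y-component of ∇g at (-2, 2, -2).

(∇g)_2 = ∂g/∂y = -12*x*y
At (-2, 2, -2): 48.

48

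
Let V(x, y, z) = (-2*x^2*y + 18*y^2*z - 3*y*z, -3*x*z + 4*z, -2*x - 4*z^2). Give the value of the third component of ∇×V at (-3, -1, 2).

(∇×V)_3 = ∂V₂/∂x − ∂V₁/∂y
= -3*z − (-2*x^2 + 36*y*z - 3*z)
= 2*x^2 - 36*y*z
At (-3, -1, 2): 90.

90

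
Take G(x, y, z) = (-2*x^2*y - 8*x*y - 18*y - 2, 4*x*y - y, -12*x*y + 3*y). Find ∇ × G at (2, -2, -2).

(∇×G)₁ = ∂G₃/∂y − ∂G₂/∂z = -12*x + 3
(∇×G)₂ = ∂G₁/∂z − ∂G₃/∂x = 12*y
(∇×G)₃ = ∂G₂/∂x − ∂G₁/∂y = 2*x^2 + 8*x + 4*y + 18
∇×G = (-12*x + 3, 12*y, 2*x^2 + 8*x + 4*y + 18)
At (2, -2, -2): (-21, -24, 34).

(-21, -24, 34)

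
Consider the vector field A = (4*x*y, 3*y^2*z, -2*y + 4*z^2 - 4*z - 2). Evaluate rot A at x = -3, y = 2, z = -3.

(-14, 0, 12)

(∇×A)₁ = ∂A₃/∂y − ∂A₂/∂z = -3*y^2 - 2
(∇×A)₂ = ∂A₁/∂z − ∂A₃/∂x = 0
(∇×A)₃ = ∂A₂/∂x − ∂A₁/∂y = -4*x
∇×A = (-3*y^2 - 2, 0, -4*x)
At (-3, 2, -3): (-14, 0, 12).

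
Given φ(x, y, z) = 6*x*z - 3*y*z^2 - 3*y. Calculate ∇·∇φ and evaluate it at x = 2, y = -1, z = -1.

∂²φ/∂x² = 0
∂²φ/∂y² = 0
∂²φ/∂z² = -6*y
∇²φ = -6*y
At (2, -1, -1): 6.

6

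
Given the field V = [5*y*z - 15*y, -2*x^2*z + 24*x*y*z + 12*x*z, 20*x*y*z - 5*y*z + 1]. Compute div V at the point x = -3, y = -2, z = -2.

∂V₁/∂x = 0
∂V₂/∂y = 24*x*z
∂V₃/∂z = 20*x*y - 5*y
∇·V = 20*x*y + 24*x*z - 5*y
At (-3, -2, -2): 274.

274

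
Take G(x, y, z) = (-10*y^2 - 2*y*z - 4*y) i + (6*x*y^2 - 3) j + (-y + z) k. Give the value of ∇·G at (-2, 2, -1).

∂G₁/∂x = 0
∂G₂/∂y = 12*x*y
∂G₃/∂z = 1
∇·G = 12*x*y + 1
At (-2, 2, -1): -47.

-47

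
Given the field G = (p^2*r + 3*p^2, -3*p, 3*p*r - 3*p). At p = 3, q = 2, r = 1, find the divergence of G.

∂G₁/∂p = 2*p*r + 6*p
∂G₂/∂q = 0
∂G₃/∂r = 3*p
∇·G = 2*p*r + 9*p
At (3, 2, 1): 33.

33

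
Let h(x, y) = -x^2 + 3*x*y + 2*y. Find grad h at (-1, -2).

∂h/∂x = -2*x + 3*y
∂h/∂y = 3*x + 2
∇h = (-2*x + 3*y, 3*x + 2)
At (-1, -2): (-4, -1).

(-4, -1)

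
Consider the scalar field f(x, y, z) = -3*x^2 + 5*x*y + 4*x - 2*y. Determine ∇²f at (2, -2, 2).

∂²f/∂x² = -6
∂²f/∂y² = 0
∂²f/∂z² = 0
∇²f = -6
At (2, -2, 2): -6.

-6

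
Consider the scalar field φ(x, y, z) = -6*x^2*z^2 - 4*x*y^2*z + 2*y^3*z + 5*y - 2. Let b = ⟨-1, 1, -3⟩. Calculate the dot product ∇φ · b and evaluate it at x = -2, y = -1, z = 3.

185

∂φ/∂x = -12*x*z^2 - 4*y^2*z
∂φ/∂y = -8*x*y*z + 6*y^2*z + 5
∂φ/∂z = -12*x^2*z - 4*x*y^2 + 2*y^3
∇φ at (-2, -1, 3) = (204, -25, -138)
∇φ · b = (204)(-1) + (-25)(1) + (-138)(-3) = 185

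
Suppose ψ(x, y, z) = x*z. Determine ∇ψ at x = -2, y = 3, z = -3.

∂ψ/∂x = z
∂ψ/∂y = 0
∂ψ/∂z = x
∇ψ = (z, 0, x)
At (-2, 3, -3): (-3, 0, -2).

(-3, 0, -2)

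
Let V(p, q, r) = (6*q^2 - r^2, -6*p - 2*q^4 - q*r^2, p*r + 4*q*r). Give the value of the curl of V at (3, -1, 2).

(∇×V)₁ = ∂V₃/∂q − ∂V₂/∂r = 2*q*r + 4*r
(∇×V)₂ = ∂V₁/∂r − ∂V₃/∂p = -3*r
(∇×V)₃ = ∂V₂/∂p − ∂V₁/∂q = -12*q - 6
∇×V = (2*q*r + 4*r, -3*r, -12*q - 6)
At (3, -1, 2): (4, -6, 6).

(4, -6, 6)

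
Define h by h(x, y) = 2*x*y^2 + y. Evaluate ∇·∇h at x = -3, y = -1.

-12

∂²h/∂x² = 0
∂²h/∂y² = 4*x
∇²h = 4*x
At (-3, -1): -12.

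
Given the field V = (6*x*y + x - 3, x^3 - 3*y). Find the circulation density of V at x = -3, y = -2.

∂V₂/∂x = 3*x^2
∂V₁/∂y = 6*x
Scalar curl = 3*x^2 - 6*x
At (-3, -2): 45.

45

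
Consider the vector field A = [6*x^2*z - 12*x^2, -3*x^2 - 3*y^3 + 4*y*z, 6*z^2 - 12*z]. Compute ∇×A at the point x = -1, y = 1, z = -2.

(∇×A)₁ = ∂A₃/∂y − ∂A₂/∂z = -4*y
(∇×A)₂ = ∂A₁/∂z − ∂A₃/∂x = 6*x^2
(∇×A)₃ = ∂A₂/∂x − ∂A₁/∂y = -6*x
∇×A = (-4*y, 6*x^2, -6*x)
At (-1, 1, -2): (-4, 6, 6).

(-4, 6, 6)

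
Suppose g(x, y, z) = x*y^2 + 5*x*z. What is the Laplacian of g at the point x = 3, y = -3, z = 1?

∂²g/∂x² = 0
∂²g/∂y² = 2*x
∂²g/∂z² = 0
∇²g = 2*x
At (3, -3, 1): 6.

6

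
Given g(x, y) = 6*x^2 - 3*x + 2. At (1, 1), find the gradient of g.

(9, 0)

∂g/∂x = 12*x - 3
∂g/∂y = 0
∇g = (12*x - 3, 0)
At (1, 1): (9, 0).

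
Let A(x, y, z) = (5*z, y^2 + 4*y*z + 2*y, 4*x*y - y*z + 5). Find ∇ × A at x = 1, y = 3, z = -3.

(∇×A)₁ = ∂A₃/∂y − ∂A₂/∂z = 4*x - 4*y - z
(∇×A)₂ = ∂A₁/∂z − ∂A₃/∂x = -4*y + 5
(∇×A)₃ = ∂A₂/∂x − ∂A₁/∂y = 0
∇×A = (4*x - 4*y - z, -4*y + 5, 0)
At (1, 3, -3): (-5, -7, 0).

(-5, -7, 0)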